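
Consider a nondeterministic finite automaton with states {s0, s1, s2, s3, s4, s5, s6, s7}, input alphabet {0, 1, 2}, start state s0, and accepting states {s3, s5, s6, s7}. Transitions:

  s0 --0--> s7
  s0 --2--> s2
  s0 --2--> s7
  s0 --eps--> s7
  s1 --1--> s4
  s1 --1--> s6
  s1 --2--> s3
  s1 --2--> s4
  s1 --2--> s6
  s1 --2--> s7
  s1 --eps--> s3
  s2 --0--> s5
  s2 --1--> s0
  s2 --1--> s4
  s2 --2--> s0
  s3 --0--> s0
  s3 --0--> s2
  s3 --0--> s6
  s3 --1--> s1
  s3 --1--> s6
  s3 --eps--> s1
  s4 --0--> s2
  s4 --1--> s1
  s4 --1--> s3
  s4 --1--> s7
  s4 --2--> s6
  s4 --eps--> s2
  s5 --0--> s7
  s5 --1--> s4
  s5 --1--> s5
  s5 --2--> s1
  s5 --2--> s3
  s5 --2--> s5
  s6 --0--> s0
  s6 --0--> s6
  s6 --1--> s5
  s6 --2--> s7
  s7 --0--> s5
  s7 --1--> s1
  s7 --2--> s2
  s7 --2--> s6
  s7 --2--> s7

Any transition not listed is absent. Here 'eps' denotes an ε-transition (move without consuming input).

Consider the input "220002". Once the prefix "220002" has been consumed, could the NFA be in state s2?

Yes

Start: ε-closure({s0}) = {s0, s7}.
Read '2': {s0, s7} → {s2, s6, s7}.
Read '2': {s2, s6, s7} → {s0, s2, s6, s7}.
Read '0': {s0, s2, s6, s7} → {s0, s5, s6, s7}.
Read '0': {s0, s5, s6, s7} → {s0, s5, s6, s7}.
Read '0': {s0, s5, s6, s7} → {s0, s5, s6, s7}.
Read '2': {s0, s5, s6, s7} → {s1, s2, s3, s5, s6, s7}.
State s2 is in {s1, s2, s3, s5, s6, s7}.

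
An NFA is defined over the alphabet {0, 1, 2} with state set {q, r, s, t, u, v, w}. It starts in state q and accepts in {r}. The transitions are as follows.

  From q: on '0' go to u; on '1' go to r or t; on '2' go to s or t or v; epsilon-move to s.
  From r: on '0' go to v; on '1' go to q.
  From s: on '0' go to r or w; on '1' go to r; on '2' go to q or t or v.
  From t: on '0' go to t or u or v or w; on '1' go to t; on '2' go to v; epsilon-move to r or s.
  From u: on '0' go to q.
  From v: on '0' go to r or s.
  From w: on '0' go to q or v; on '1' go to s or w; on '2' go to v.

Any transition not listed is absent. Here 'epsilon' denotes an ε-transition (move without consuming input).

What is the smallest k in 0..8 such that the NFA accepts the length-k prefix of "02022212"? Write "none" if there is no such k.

1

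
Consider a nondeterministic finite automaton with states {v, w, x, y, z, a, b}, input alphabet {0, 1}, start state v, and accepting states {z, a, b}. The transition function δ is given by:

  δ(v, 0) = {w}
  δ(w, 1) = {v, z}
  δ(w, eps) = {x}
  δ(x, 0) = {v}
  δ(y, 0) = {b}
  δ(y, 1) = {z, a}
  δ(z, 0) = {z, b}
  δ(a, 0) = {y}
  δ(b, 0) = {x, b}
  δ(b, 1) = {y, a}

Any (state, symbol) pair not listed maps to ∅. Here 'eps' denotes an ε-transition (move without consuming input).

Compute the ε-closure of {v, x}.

Begin with {v, x}.
No ε-moves leave this set, so the closure equals the set itself.

{v, x}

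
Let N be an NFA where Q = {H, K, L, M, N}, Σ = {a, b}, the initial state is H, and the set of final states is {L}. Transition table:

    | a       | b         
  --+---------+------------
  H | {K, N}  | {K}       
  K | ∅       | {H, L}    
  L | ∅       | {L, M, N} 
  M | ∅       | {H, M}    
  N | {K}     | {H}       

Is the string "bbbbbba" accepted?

No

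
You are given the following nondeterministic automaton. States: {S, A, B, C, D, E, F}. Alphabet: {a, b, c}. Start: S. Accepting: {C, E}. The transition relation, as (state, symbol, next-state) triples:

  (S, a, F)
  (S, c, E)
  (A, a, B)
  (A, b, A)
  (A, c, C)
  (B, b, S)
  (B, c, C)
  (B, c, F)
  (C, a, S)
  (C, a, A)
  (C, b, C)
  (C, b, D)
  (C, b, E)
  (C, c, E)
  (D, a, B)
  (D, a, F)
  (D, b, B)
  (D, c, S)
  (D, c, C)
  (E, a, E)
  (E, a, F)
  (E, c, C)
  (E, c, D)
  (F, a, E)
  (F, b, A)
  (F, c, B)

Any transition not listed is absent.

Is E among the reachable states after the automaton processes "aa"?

Yes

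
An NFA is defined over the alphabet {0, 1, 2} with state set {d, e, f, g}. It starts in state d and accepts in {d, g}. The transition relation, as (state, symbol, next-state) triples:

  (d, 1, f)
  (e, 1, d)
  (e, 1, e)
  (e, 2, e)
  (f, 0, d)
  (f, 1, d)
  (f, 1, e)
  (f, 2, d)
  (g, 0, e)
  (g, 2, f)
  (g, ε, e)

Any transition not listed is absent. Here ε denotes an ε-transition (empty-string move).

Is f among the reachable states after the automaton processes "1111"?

Start in {d}.
Read '1': d→{f}; now {f}.
Read '1': f→{d, e}; now {d, e}.
Read '1': d→{f}, e→{d, e}; now {d, e, f}.
Read '1': d→{f}, e→{d, e}, f→{d, e}; now {d, e, f}.
State f is in {d, e, f}.

Yes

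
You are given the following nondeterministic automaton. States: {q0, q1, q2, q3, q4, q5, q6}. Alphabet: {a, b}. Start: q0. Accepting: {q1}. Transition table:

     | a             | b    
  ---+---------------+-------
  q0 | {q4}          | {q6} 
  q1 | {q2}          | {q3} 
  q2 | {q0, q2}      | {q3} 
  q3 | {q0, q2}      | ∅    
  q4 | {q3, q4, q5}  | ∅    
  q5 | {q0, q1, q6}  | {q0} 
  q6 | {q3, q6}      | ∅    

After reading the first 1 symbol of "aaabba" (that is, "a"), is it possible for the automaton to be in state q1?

No

Start in {q0}.
Read 'a': {q0} → {q4}.
State q1 is not in {q4}.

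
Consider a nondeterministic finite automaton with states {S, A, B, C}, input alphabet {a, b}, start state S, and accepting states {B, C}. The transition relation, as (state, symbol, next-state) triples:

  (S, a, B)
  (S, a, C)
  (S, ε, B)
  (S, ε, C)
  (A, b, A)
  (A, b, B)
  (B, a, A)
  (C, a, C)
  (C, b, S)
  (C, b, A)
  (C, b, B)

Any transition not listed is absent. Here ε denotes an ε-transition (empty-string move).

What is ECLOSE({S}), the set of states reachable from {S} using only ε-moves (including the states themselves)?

Begin with {S}.
ε-move S → B; add B.
ε-move S → C; add C.

{S, B, C}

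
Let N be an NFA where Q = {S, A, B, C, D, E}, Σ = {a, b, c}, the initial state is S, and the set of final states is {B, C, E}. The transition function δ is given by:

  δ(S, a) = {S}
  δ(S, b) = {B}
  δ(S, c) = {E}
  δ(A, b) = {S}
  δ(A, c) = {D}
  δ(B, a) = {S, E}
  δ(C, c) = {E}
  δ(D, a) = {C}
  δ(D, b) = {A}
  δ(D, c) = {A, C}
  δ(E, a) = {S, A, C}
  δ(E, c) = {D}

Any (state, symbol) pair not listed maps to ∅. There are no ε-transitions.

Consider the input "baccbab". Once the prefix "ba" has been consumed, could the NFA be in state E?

Yes

Start in {S}.
Read 'b': {S} → {B}.
Read 'a': {B} → {S, E}.
State E is in {S, E}.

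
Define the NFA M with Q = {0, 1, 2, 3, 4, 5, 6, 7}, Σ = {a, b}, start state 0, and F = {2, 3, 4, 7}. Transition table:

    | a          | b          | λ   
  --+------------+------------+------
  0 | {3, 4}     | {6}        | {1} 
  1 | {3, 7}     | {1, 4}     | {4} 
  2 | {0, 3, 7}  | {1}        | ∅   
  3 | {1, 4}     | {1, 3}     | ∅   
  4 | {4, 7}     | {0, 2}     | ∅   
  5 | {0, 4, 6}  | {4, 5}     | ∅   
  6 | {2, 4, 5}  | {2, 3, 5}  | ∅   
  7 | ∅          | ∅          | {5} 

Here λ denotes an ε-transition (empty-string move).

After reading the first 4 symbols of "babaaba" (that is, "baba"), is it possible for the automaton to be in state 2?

Yes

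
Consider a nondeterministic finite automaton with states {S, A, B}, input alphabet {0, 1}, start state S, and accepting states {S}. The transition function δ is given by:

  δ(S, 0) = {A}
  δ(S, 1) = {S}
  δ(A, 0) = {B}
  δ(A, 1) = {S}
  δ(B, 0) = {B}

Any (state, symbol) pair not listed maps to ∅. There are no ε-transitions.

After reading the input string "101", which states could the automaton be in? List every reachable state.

Start in {S}.
Read '1': S→{S}; now {S}.
Read '0': S→{A}; now {A}.
Read '1': A→{S}; now {S}.

{S}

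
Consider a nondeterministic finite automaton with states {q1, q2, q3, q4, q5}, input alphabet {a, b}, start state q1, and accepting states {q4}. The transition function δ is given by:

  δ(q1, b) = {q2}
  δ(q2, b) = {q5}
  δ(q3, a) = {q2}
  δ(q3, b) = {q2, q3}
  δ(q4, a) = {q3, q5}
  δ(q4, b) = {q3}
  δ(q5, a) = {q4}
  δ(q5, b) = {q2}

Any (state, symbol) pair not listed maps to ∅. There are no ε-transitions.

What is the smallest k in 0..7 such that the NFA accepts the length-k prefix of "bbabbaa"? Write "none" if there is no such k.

3

Start in {q1}.
Read 'b': {q1} → {q2}.
Read 'b': {q2} → {q5}.
Read 'a': {q5} → {q4}.
None of the earlier sets intersect F, but {q4} does.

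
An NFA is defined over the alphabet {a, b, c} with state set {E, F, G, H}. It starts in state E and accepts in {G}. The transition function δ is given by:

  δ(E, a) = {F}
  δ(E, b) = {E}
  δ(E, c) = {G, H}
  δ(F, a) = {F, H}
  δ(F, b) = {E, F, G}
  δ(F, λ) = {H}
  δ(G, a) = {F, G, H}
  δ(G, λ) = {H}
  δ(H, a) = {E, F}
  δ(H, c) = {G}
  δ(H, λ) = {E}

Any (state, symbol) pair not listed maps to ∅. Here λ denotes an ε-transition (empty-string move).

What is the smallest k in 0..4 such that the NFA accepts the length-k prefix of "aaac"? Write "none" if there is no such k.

4

Start in {E}.
Read 'a': E→{F}; union {F}; ε-closure = {E, F, H}.
Read 'a': E→{F}, F→{F, H}, H→{E, F}; now {E, F, H}.
Read 'a': E→{F}, F→{F, H}, H→{E, F}; now {E, F, H}.
Read 'c': E→{G, H}, F→∅, H→{G}; union {G, H}; ε-closure = {E, G, H}.
None of the earlier sets intersect F, but {E, G, H} does.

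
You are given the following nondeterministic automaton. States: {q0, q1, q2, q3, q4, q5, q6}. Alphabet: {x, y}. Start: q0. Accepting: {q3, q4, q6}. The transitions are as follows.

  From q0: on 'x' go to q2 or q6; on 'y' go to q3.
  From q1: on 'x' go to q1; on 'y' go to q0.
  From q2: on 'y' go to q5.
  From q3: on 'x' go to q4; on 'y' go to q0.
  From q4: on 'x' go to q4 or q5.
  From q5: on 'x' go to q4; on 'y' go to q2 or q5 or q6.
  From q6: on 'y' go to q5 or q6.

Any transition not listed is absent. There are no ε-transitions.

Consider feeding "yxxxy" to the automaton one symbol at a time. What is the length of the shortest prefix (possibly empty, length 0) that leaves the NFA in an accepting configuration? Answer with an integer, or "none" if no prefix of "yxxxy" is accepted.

Start in {q0}.
Read 'y': q0→{q3}; now {q3}.
None of the earlier sets intersect F, but {q3} does.

1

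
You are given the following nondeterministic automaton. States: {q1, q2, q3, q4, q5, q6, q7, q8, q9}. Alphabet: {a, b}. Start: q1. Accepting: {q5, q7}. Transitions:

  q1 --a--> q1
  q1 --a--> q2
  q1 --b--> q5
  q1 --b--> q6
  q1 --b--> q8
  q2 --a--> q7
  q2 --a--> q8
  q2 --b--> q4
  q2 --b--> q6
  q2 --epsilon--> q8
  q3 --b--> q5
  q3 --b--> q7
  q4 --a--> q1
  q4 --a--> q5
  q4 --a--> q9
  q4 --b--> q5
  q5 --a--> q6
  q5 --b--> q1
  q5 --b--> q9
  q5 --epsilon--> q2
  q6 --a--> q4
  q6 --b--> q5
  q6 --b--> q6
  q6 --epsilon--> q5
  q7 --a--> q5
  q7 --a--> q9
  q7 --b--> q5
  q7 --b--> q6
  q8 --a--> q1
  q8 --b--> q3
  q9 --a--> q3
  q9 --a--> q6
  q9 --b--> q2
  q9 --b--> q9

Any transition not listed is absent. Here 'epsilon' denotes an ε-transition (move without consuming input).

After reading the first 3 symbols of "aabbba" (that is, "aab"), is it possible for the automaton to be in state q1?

No

Start in {q1}.
Read 'a': {q1} → {q1, q2, q8}.
Read 'a': {q1, q2, q8} → {q1, q2, q7, q8}.
Read 'b': {q1, q2, q7, q8} → {q2, q3, q4, q5, q6, q8}.
State q1 is not in {q2, q3, q4, q5, q6, q8}.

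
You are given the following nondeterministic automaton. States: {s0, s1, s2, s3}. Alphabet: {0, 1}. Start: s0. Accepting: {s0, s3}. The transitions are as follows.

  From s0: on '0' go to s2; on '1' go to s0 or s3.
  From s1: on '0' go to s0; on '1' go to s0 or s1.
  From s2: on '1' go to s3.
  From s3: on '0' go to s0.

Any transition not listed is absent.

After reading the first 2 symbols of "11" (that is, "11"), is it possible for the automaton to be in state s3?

Start in {s0}.
Read '1': {s0} → {s0, s3}.
Read '1': {s0, s3} → {s0, s3}.
State s3 is in {s0, s3}.

Yes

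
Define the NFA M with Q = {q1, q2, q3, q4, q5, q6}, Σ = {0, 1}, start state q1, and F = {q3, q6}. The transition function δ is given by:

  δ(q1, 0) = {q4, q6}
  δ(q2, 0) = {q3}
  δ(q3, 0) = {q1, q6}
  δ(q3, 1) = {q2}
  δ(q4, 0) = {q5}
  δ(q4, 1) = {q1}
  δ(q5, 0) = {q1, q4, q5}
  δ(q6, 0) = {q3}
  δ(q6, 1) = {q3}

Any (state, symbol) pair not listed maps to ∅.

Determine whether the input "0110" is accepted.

Yes

Start in {q1}.
Read '0': q1→{q4, q6}; now {q4, q6}.
Read '1': q4→{q1}, q6→{q3}; now {q1, q3}.
Read '1': q1→∅, q3→{q2}; now {q2}.
Read '0': q2→{q3}; now {q3}.
The final set {q3} contains the accepting state q3.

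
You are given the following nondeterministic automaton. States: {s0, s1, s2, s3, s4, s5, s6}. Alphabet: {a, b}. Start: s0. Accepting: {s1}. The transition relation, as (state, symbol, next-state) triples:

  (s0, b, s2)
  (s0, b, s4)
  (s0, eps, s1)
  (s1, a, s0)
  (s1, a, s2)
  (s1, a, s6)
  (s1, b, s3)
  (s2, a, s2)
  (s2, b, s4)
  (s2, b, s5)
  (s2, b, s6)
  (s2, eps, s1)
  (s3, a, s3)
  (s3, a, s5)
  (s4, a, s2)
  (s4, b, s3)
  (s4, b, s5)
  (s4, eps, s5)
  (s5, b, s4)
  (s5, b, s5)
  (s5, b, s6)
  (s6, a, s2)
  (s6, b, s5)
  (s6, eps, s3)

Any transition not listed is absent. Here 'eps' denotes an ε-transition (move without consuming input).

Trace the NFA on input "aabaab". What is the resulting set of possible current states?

{s1, s2, s3, s4, s5, s6}

Start: ε-closure({s0}) = {s0, s1}.
Read 'a': {s0, s1} → {s0, s1, s2, s3, s6}.
Read 'a': {s0, s1, s2, s3, s6} → {s0, s1, s2, s3, s5, s6}.
Read 'b': {s0, s1, s2, s3, s5, s6} → {s1, s2, s3, s4, s5, s6}.
Read 'a': {s1, s2, s3, s4, s5, s6} → {s0, s1, s2, s3, s5, s6}.
Read 'a': {s0, s1, s2, s3, s5, s6} → {s0, s1, s2, s3, s5, s6}.
Read 'b': {s0, s1, s2, s3, s5, s6} → {s1, s2, s3, s4, s5, s6}.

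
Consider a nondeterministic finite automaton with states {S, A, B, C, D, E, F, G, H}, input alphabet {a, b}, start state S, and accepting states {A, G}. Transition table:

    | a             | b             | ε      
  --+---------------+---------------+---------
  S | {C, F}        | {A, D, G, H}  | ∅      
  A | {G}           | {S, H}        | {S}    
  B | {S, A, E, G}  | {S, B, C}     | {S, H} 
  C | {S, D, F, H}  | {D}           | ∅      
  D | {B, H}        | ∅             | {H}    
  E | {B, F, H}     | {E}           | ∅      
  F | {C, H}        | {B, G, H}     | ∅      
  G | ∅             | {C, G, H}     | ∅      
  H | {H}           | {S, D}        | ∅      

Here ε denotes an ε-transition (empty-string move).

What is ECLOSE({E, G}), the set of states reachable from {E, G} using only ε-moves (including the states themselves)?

Begin with {E, G}.
No ε-moves leave this set, so the closure equals the set itself.

{E, G}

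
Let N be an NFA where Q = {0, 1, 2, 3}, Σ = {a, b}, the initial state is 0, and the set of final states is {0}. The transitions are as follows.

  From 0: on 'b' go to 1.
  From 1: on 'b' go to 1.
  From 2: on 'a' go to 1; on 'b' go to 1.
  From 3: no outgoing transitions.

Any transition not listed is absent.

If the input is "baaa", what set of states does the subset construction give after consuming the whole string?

∅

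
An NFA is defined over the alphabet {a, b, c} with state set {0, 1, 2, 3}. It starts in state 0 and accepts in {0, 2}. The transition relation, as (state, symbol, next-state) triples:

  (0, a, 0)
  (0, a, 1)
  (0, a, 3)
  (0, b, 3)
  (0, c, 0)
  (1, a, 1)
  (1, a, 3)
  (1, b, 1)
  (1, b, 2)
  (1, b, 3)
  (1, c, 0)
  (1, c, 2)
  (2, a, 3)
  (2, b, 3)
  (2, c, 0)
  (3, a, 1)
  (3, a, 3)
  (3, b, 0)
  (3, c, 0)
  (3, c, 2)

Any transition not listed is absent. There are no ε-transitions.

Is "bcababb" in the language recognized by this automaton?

Start in {0}.
Read 'b': 0→{3}; now {3}.
Read 'c': 3→{0, 2}; now {0, 2}.
Read 'a': 0→{0, 1, 3}, 2→{3}; now {0, 1, 3}.
Read 'b': 0→{3}, 1→{1, 2, 3}, 3→{0}; now {0, 1, 2, 3}.
Read 'a': 0→{0, 1, 3}, 1→{1, 3}, 2→{3}, 3→{1, 3}; now {0, 1, 3}.
Read 'b': 0→{3}, 1→{1, 2, 3}, 3→{0}; now {0, 1, 2, 3}.
Read 'b': 0→{3}, 1→{1, 2, 3}, 2→{3}, 3→{0}; now {0, 1, 2, 3}.
The final set {0, 1, 2, 3} contains the accepting states 0, 2.

Yes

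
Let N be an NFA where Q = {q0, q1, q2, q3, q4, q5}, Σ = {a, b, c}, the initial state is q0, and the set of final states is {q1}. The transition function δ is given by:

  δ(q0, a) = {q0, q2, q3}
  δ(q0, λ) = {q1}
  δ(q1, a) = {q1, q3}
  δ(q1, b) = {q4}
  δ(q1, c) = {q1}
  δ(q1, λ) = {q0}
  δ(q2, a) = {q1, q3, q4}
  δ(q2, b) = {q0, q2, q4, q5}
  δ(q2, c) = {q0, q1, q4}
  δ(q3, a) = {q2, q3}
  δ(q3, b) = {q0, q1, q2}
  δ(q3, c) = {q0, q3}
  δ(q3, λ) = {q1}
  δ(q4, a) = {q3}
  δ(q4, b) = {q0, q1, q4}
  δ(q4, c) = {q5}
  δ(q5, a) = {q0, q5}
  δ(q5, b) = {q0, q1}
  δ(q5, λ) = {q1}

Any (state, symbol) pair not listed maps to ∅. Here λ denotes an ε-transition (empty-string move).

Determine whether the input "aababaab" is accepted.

Yes

Start: ε-closure({q0}) = {q0, q1}.
Read 'a': q0→{q0, q2, q3}, q1→{q1, q3}; now {q0, q1, q2, q3}.
Read 'a': q0→{q0, q2, q3}, q1→{q1, q3}, q2→{q1, q3, q4}, q3→{q2, q3}; now {q0, q1, q2, q3, q4}.
Read 'b': q0→∅, q1→{q4}, q2→{q0, q2, q4, q5}, q3→{q0, q1, q2}, q4→{q0, q1, q4}; now {q0, q1, q2, q4, q5}.
Read 'a': q0→{q0, q2, q3}, q1→{q1, q3}, q2→{q1, q3, q4}, q4→{q3}, q5→{q0, q5}; now {q0, q1, q2, q3, q4, q5}.
Read 'b': q0→∅, q1→{q4}, q2→{q0, q2, q4, q5}, q3→{q0, q1, q2}, q4→{q0, q1, q4}, q5→{q0, q1}; now {q0, q1, q2, q4, q5}.
Read 'a': q0→{q0, q2, q3}, q1→{q1, q3}, q2→{q1, q3, q4}, q4→{q3}, q5→{q0, q5}; now {q0, q1, q2, q3, q4, q5}.
Read 'a': q0→{q0, q2, q3}, q1→{q1, q3}, q2→{q1, q3, q4}, q3→{q2, q3}, q4→{q3}, q5→{q0, q5}; now {q0, q1, q2, q3, q4, q5}.
Read 'b': q0→∅, q1→{q4}, q2→{q0, q2, q4, q5}, q3→{q0, q1, q2}, q4→{q0, q1, q4}, q5→{q0, q1}; now {q0, q1, q2, q4, q5}.
The final set {q0, q1, q2, q4, q5} contains the accepting state q1.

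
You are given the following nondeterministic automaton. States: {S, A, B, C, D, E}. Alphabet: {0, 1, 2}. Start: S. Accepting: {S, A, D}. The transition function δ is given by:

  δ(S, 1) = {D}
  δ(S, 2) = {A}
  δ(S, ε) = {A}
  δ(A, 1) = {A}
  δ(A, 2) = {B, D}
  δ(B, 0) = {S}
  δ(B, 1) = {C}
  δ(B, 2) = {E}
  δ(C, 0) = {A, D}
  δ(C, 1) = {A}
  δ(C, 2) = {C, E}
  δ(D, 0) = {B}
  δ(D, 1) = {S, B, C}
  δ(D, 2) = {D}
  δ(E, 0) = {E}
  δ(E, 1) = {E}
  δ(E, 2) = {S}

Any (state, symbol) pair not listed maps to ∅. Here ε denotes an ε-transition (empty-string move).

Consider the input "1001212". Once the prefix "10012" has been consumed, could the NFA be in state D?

Start: ε-closure({S}) = {S, A}.
Read '1': {S, A} → {A, D}.
Read '0': {A, D} → {B}.
Read '0': {B} → {S, A}.
Read '1': {S, A} → {A, D}.
Read '2': {A, D} → {B, D}.
State D is in {B, D}.

Yes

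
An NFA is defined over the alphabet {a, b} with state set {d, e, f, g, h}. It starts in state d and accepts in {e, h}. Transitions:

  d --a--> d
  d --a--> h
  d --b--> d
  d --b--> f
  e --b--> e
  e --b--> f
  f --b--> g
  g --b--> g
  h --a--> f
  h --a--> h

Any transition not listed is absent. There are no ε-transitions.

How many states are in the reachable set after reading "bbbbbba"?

Start in {d}.
Read 'b': {d} → {d, f}.
Read 'b': {d, f} → {d, f, g}.
Read 'b': {d, f, g} → {d, f, g}.
Read 'b': {d, f, g} → {d, f, g}.
Read 'b': {d, f, g} → {d, f, g}.
Read 'b': {d, f, g} → {d, f, g}.
Read 'a': {d, f, g} → {d, h}.
That set has 2 states.

2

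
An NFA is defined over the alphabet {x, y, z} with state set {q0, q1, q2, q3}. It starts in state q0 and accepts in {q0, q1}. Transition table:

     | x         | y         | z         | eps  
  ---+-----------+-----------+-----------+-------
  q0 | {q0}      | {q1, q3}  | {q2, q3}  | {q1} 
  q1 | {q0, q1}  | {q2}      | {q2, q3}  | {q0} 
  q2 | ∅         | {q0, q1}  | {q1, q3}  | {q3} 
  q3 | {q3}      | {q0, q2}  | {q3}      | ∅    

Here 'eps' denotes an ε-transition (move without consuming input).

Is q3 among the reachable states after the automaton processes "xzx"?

Start: ε-closure({q0}) = {q0, q1}.
Read 'x': {q0, q1} → {q0, q1}.
Read 'z': {q0, q1} → {q2, q3}.
Read 'x': {q2, q3} → {q3}.
State q3 is in {q3}.

Yes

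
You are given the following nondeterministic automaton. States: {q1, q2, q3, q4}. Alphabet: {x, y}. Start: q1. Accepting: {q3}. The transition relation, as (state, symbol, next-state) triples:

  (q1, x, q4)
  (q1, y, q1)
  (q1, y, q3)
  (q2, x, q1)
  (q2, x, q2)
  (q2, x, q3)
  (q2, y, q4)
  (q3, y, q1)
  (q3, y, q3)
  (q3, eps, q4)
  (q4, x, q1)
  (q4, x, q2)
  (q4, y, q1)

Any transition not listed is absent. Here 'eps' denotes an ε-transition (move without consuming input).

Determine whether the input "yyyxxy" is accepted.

Yes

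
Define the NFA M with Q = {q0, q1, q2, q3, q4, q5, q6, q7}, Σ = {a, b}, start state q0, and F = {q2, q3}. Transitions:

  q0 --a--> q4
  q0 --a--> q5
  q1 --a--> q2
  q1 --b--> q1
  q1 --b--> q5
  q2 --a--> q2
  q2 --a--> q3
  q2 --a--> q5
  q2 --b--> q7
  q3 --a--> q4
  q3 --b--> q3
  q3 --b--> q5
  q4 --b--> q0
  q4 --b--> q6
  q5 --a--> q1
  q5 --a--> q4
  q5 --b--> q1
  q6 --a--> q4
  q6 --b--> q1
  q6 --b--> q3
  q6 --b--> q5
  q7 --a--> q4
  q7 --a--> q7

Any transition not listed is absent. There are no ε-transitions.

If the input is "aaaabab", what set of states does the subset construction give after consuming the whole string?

{q0, q1, q5, q6, q7}

Start in {q0}.
Read 'a': {q0} → {q4, q5}.
Read 'a': {q4, q5} → {q1, q4}.
Read 'a': {q1, q4} → {q2}.
Read 'a': {q2} → {q2, q3, q5}.
Read 'b': {q2, q3, q5} → {q1, q3, q5, q7}.
Read 'a': {q1, q3, q5, q7} → {q1, q2, q4, q7}.
Read 'b': {q1, q2, q4, q7} → {q0, q1, q5, q6, q7}.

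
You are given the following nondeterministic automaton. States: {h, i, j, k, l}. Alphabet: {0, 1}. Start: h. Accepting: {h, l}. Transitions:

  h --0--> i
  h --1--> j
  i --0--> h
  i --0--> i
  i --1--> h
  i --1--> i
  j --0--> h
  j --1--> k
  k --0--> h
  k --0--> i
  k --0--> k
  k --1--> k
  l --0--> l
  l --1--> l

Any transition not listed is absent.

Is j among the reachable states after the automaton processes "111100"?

Start in {h}.
Read '1': h→{j}; now {j}.
Read '1': j→{k}; now {k}.
Read '1': k→{k}; now {k}.
Read '1': k→{k}; now {k}.
Read '0': k→{h, i, k}; now {h, i, k}.
Read '0': h→{i}, i→{h, i}, k→{h, i, k}; now {h, i, k}.
State j is not in {h, i, k}.

No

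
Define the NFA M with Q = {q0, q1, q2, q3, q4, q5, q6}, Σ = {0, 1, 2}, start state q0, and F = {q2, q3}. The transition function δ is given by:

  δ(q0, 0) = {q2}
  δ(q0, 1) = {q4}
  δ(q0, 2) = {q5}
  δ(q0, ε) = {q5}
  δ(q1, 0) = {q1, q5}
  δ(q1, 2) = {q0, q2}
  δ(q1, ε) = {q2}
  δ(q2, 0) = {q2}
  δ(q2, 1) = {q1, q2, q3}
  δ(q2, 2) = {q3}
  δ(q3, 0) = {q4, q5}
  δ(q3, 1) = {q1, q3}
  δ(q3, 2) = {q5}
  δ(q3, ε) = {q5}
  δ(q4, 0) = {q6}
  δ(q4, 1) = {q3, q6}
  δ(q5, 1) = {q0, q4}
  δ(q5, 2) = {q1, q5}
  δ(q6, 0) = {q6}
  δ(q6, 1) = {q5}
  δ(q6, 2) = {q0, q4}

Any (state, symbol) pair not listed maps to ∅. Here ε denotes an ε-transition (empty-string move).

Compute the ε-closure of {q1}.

{q1, q2}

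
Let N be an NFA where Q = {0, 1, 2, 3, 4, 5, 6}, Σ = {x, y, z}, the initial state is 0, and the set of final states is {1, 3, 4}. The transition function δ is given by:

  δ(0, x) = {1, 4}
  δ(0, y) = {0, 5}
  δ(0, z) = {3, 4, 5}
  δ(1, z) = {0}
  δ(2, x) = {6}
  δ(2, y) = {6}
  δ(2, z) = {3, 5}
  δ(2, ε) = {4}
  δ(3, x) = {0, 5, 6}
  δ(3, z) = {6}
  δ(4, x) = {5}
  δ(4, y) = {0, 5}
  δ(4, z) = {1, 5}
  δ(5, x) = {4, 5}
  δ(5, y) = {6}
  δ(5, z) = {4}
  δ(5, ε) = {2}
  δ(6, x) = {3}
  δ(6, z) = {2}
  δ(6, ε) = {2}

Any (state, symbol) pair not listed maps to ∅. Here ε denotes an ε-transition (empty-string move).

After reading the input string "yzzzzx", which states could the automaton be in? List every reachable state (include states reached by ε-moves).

{0, 1, 2, 3, 4, 5, 6}

Start in {0}.
Read 'y': {0} → {0, 2, 4, 5}.
Read 'z': {0, 2, 4, 5} → {1, 2, 3, 4, 5}.
Read 'z': {1, 2, 3, 4, 5} → {0, 1, 2, 3, 4, 5, 6}.
Read 'z': {0, 1, 2, 3, 4, 5, 6} → {0, 1, 2, 3, 4, 5, 6}.
Read 'z': {0, 1, 2, 3, 4, 5, 6} → {0, 1, 2, 3, 4, 5, 6}.
Read 'x': {0, 1, 2, 3, 4, 5, 6} → {0, 1, 2, 3, 4, 5, 6}.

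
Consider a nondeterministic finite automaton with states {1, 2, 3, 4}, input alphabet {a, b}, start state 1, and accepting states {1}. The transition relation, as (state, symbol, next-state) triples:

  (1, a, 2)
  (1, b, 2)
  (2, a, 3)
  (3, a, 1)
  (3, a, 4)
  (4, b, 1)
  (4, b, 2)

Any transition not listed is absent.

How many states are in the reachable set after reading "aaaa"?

Start in {1}.
Read 'a': 1→{2}; now {2}.
Read 'a': 2→{3}; now {3}.
Read 'a': 3→{1, 4}; now {1, 4}.
Read 'a': 1→{2}, 4→∅; now {2}.
That set has 1 state.

1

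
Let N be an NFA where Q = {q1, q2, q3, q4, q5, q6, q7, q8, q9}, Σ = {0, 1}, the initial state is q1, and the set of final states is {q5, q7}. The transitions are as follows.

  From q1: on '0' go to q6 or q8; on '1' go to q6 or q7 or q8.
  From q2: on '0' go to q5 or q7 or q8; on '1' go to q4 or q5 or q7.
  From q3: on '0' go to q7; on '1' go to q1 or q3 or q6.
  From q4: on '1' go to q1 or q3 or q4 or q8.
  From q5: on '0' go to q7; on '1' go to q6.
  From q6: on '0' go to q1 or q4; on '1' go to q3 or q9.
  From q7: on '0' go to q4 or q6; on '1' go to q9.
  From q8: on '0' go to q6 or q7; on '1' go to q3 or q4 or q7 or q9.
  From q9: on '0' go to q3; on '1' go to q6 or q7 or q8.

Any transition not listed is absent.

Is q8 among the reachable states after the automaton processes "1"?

Start in {q1}.
Read '1': {q1} → {q6, q7, q8}.
State q8 is in {q6, q7, q8}.

Yes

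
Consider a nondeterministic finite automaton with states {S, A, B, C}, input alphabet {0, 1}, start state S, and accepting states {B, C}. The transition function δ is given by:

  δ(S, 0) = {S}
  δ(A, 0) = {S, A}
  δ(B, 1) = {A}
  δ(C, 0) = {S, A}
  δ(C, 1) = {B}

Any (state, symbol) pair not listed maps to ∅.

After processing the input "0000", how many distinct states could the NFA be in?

Start in {S}.
Read '0': {S} → {S}.
Read '0': {S} → {S}.
Read '0': {S} → {S}.
Read '0': {S} → {S}.
That set has 1 state.

1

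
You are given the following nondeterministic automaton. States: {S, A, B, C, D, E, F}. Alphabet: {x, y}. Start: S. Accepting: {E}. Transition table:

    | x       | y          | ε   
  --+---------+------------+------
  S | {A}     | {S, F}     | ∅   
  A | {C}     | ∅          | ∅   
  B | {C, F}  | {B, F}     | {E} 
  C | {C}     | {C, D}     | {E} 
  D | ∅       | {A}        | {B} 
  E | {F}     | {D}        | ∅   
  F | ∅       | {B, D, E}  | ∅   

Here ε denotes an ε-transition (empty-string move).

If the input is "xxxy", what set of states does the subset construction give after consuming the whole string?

Start in {S}.
Read 'x': {S} → {A}.
Read 'x': {A} → {C, E}.
Read 'x': {C, E} → {C, E, F}.
Read 'y': {C, E, F} → {B, C, D, E}.

{B, C, D, E}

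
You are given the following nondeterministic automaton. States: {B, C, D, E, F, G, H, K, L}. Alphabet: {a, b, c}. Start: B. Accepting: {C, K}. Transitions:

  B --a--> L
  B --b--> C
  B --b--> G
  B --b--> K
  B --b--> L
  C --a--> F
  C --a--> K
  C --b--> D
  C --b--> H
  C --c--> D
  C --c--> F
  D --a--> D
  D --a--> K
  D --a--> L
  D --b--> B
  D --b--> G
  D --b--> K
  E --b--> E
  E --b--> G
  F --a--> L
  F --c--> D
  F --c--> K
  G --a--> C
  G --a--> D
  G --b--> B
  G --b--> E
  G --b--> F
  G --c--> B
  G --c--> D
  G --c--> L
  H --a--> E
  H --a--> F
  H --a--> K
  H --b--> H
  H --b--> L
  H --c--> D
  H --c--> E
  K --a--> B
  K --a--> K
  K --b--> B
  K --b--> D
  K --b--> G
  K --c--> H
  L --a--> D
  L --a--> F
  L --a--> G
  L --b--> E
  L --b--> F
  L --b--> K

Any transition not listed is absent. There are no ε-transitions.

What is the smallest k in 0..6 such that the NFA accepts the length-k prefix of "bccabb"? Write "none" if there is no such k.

1

Start in {B}.
Read 'b': B→{C, G, K, L}; now {C, G, K, L}.
None of the earlier sets intersect F, but {C, G, K, L} does.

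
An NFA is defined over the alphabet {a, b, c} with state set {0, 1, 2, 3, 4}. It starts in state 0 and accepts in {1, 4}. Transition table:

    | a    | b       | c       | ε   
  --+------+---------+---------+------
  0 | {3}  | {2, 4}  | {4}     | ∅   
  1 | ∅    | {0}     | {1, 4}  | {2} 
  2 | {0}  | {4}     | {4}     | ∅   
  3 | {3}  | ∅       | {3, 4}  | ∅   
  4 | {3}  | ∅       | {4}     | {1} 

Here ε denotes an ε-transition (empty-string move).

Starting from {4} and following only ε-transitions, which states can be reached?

{1, 2, 4}

Begin with {4}.
ε-move 4 → 1; add 1.
ε-move 1 → 2; add 2.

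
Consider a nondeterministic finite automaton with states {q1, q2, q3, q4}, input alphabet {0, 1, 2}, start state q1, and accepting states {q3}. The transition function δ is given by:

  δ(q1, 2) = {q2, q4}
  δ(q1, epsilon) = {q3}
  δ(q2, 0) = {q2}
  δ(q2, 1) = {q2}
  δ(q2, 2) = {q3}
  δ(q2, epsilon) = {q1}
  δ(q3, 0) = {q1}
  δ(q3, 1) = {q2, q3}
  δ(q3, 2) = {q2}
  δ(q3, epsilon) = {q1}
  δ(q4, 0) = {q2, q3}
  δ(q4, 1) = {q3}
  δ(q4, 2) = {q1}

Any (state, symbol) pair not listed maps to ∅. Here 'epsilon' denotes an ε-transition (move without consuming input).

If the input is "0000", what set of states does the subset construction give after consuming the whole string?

Start: ε-closure({q1}) = {q1, q3}.
Read '0': {q1, q3} → {q1, q3}.
Read '0': {q1, q3} → {q1, q3}.
Read '0': {q1, q3} → {q1, q3}.
Read '0': {q1, q3} → {q1, q3}.

{q1, q3}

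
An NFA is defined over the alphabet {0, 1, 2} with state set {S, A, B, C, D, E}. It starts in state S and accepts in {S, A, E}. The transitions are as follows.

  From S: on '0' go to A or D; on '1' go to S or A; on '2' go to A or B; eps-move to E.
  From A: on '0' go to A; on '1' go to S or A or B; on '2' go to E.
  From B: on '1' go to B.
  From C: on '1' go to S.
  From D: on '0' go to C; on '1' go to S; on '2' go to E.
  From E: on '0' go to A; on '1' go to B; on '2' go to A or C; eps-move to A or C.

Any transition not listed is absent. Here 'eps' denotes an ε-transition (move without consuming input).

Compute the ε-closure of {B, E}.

{A, B, C, E}

Begin with {B, E}.
ε-move E → A; add A.
ε-move E → C; add C.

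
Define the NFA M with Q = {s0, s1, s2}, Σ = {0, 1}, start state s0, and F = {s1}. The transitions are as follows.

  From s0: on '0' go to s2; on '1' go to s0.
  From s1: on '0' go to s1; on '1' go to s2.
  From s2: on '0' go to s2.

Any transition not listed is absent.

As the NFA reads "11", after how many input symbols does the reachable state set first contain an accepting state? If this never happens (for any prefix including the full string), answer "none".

Start in {s0}.
Read '1': {s0} → {s0}.
Read '1': {s0} → {s0}.
No reachable set along the way intersects F.

none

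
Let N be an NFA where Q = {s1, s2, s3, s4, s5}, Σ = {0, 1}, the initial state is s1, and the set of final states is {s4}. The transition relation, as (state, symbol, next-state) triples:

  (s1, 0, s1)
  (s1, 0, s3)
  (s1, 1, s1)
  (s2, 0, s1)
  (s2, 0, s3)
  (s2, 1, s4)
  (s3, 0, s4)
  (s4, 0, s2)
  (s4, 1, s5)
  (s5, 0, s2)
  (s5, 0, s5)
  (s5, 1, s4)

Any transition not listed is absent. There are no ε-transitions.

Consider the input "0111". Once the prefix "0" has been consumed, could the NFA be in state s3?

Start in {s1}.
Read '0': s1→{s1, s3}; now {s1, s3}.
State s3 is in {s1, s3}.

Yes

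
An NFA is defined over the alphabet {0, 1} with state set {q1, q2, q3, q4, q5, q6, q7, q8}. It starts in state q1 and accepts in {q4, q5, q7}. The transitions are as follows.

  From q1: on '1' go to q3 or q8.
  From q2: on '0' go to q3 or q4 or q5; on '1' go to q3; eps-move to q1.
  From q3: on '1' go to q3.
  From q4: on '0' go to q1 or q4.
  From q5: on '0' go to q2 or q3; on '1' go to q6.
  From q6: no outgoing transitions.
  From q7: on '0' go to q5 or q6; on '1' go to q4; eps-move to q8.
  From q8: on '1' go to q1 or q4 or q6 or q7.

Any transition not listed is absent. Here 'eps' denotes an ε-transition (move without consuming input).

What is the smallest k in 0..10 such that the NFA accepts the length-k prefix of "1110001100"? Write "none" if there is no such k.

Start in {q1}.
Read '1': {q1} → {q3, q8}.
Read '1': {q3, q8} → {q1, q3, q4, q6, q7, q8}.
None of the earlier sets intersect F, but {q1, q3, q4, q6, q7, q8} does.

2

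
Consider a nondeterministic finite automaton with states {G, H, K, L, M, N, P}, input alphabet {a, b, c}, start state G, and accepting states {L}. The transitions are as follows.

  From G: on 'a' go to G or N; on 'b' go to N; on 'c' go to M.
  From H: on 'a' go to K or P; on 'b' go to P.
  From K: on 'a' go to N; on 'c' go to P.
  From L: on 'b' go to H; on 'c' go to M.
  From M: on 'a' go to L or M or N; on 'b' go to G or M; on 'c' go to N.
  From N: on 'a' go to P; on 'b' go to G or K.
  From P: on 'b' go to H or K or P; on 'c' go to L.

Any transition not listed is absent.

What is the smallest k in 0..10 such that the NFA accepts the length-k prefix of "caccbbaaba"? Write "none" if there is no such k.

2

Start in {G}.
Read 'c': {G} → {M}.
Read 'a': {M} → {L, M, N}.
None of the earlier sets intersect F, but {L, M, N} does.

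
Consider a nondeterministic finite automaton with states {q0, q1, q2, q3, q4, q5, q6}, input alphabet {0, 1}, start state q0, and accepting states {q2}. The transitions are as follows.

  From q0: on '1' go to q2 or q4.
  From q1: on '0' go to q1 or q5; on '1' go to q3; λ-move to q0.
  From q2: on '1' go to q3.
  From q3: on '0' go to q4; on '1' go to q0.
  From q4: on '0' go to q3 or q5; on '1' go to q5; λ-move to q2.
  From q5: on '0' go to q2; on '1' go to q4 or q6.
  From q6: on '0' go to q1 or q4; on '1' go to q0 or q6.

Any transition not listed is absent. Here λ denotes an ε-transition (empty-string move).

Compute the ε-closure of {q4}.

{q2, q4}

Begin with {q4}.
ε-move q4 → q2; add q2.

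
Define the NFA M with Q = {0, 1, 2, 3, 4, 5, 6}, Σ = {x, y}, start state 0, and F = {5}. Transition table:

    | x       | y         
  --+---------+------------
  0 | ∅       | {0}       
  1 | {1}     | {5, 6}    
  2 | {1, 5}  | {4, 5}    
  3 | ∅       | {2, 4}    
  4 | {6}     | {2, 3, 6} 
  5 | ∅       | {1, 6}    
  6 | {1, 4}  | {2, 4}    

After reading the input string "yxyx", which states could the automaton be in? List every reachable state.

∅

Start in {0}.
Read 'y': {0} → {0}.
Read 'x': {0} → ∅.
The set is empty and remains empty for the remaining 2 symbols.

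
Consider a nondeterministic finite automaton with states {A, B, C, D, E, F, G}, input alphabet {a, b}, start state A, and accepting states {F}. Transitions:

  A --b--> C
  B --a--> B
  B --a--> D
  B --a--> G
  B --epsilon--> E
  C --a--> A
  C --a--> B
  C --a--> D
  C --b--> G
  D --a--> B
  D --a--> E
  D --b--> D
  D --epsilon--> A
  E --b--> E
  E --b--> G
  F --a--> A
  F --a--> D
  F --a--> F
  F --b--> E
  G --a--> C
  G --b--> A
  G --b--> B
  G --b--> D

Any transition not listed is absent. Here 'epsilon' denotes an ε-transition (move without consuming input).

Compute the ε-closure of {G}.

{G}

Begin with {G}.
No ε-moves leave this set, so the closure equals the set itself.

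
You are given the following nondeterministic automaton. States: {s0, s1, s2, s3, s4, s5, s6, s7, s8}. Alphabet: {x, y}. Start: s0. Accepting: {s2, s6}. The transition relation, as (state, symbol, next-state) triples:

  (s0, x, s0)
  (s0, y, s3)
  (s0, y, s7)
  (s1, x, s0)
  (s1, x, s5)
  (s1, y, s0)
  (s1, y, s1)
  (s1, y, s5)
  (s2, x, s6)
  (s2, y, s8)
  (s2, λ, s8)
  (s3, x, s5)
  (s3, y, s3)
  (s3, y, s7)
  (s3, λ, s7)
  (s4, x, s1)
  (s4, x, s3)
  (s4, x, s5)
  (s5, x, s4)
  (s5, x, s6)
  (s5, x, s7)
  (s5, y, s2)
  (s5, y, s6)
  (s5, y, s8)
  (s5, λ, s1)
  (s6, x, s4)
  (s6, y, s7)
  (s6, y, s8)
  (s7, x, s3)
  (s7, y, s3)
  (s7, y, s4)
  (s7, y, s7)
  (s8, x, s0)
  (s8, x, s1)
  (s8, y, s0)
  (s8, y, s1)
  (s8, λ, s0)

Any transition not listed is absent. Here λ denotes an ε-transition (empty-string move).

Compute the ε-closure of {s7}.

{s7}

Begin with {s7}.
No ε-moves leave this set, so the closure equals the set itself.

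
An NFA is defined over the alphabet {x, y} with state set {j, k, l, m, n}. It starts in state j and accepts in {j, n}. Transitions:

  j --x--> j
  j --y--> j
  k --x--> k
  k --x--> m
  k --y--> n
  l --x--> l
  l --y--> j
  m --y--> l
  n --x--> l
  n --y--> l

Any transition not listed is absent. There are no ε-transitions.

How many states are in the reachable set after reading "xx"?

1

Start in {j}.
Read 'x': j→{j}; now {j}.
Read 'x': j→{j}; now {j}.
That set has 1 state.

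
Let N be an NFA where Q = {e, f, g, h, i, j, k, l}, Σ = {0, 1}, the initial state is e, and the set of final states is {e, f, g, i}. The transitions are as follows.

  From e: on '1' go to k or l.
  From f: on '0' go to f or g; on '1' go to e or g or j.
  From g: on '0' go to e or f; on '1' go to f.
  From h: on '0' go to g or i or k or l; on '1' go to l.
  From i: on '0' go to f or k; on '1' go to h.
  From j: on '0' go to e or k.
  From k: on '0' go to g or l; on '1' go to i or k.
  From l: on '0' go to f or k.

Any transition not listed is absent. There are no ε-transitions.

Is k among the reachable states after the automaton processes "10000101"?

Yes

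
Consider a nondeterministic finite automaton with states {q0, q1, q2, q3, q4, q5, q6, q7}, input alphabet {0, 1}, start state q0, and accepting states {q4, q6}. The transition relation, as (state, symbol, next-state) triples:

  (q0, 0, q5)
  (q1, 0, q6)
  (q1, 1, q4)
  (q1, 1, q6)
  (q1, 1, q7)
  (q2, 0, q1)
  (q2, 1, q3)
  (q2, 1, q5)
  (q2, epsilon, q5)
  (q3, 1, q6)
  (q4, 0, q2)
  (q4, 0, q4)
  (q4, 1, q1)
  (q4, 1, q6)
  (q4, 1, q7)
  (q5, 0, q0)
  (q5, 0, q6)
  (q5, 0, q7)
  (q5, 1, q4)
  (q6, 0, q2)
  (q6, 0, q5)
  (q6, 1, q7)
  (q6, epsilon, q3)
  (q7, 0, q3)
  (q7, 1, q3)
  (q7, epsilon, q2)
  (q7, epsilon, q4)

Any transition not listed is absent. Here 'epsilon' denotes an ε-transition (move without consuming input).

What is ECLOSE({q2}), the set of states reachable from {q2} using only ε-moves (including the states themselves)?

{q2, q5}

Begin with {q2}.
ε-move q2 → q5; add q5.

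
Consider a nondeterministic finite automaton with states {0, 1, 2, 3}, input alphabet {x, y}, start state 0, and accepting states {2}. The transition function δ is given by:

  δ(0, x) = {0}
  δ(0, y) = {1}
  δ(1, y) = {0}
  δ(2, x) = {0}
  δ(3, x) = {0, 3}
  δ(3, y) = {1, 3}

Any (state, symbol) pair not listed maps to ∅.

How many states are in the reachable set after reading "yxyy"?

Start in {0}.
Read 'y': 0→{1}; now {1}.
Read 'x': 1→∅; now ∅.
The set is empty and remains empty for the remaining 2 symbols.
That set has 0 states.

0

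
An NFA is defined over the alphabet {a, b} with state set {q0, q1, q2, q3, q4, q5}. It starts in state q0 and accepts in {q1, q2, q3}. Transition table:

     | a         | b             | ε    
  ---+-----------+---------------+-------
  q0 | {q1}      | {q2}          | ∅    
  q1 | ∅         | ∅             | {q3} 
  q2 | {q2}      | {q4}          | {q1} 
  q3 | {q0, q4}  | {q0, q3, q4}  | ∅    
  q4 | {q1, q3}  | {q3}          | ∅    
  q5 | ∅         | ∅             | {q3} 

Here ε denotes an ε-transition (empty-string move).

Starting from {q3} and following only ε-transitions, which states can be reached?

Begin with {q3}.
No ε-moves leave this set, so the closure equals the set itself.

{q3}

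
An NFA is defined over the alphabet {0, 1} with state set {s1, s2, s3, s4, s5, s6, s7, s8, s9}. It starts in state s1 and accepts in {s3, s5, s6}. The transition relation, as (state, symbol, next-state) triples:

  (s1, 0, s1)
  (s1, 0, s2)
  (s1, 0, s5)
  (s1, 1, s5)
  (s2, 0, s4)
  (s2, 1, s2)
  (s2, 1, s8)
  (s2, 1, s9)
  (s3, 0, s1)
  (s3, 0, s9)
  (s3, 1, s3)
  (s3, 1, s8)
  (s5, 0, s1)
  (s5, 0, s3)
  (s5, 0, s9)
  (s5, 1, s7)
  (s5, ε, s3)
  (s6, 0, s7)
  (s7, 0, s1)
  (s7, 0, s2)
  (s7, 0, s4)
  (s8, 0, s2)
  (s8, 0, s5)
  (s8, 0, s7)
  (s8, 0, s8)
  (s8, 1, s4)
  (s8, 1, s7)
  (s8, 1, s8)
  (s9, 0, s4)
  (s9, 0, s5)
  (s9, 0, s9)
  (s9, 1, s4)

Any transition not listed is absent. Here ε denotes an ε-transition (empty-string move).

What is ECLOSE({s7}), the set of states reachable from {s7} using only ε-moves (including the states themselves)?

{s7}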